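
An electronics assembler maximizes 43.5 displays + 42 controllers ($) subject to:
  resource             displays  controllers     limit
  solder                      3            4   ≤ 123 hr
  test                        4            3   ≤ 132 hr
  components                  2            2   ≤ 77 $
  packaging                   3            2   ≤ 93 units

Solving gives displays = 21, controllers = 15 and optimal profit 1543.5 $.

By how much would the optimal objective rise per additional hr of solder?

At the optimum: solder uses 123 of 123 (binding); test uses 129 of 132 (slack = 3); components uses 72 of 77 (slack = 5); packaging uses 93 of 93 (binding).
Since test, components are not tight, their duals are 0.
From A_Bᵀ y = c: 3·y_solder + 3·y_packaging = 43.5; 4·y_solder + 2·y_packaging = 42.
Solving: y_solder = 6.5, y_packaging = 8.
Shadow price of solder = 6.5.

6.5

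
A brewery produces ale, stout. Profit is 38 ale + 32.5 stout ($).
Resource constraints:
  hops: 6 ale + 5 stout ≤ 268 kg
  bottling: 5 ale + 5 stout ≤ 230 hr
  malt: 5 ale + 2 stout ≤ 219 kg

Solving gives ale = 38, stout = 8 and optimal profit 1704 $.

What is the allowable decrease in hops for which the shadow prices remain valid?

38

Binding constraints: hops, bottling. The basis is B = [[6,5],[5,5]] with det 5.
Per unit decrease in hops, x* moves by d = (-1, 1).
The basis stays optimal until ale reaches 0; allowable decrease = 38 kg.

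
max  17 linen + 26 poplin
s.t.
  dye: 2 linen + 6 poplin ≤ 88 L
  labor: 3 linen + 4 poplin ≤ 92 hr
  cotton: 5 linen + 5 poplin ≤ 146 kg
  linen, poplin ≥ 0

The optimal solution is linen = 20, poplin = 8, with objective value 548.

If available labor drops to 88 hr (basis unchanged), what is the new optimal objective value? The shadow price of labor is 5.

528

Δb = -4, so new z* = 548 + (5)·(-4) = 548 − 20 = 528.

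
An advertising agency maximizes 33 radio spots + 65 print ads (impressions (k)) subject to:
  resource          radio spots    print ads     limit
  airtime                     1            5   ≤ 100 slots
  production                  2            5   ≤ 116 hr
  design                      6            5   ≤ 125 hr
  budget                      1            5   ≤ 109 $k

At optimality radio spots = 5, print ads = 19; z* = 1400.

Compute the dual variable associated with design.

4

Binding: airtime and design. Non-binding: production (11 unused), budget (9 unused).
By complementary slackness, y = 0 for the non-binding constraints.
The binding rows give the dual system: 1·y_airtime + 6·y_design = 33 and 5·y_airtime + 5·y_design = 65.
This yields shadow prices y_airtime = 9, y_design = 4.
Shadow price of design = 4.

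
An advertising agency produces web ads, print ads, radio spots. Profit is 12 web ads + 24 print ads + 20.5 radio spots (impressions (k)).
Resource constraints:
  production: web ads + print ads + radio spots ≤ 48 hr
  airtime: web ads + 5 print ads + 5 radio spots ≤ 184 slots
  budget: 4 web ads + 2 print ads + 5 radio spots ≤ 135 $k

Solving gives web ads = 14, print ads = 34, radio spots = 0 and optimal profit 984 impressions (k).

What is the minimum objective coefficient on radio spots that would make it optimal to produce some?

24

Binding: production and airtime. Non-binding: budget (11 unused).
By complementary slackness, y = 0 for the non-binding constraint.
Dual feasibility on the basic columns requires 1·y_production + 1·y_airtime = 12, 1·y_production + 5·y_airtime = 24.
→ y_production = 9 and y_airtime = 3.
radio spots enters the basis when its profit ≥ yᵀa₃ = 9·1 + 3·5 = 24.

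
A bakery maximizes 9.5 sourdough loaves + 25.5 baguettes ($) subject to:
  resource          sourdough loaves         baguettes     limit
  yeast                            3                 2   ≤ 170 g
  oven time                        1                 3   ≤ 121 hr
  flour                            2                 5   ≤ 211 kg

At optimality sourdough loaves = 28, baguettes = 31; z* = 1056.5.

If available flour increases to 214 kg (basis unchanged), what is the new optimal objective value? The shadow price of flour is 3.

1065.5

Δb = 3, so new z* = 1056.5 + (3)·(3) = 1056.5 + 9 = 1065.5.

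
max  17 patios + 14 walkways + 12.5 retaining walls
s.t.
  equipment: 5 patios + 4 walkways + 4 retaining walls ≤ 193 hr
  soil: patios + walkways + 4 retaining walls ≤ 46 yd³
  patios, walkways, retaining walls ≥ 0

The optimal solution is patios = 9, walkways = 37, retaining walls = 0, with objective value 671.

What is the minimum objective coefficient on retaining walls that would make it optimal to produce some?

20

Check each constraint at x*: equipment 193/193 (tight); soil 46/46 (tight).
The binding rows give the dual system: 5·y_equipment + 1·y_soil = 17 and 4·y_equipment + 1·y_soil = 14.
Solving: y_equipment = 3, y_soil = 2.
retaining walls enters the basis when its profit ≥ yᵀa₃ = 3·4 + 2·4 = 20.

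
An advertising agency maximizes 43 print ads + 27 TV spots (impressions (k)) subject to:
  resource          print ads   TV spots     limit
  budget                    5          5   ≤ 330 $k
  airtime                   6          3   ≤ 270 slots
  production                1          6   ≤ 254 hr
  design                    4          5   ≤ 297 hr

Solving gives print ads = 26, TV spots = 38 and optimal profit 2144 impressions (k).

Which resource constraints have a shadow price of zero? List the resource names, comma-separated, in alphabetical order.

budget: 320/330 (slack 10)
airtime: 270/270 (binding)
production: 254/254 (binding)
design: 294/297 (slack 3)
By complementary slackness, a constraint with positive slack has shadow price 0 → budget, design.

budget, design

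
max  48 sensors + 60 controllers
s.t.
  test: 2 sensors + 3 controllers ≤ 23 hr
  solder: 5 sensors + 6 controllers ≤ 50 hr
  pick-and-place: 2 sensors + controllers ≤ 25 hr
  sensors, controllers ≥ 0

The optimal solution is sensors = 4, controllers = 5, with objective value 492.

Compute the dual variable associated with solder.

8

Binding: test and solder. Non-binding: pick-and-place (12 unused).
Since pick-and-place is not tight, its dual is 0.
From A_Bᵀ y = c: 2·y_test + 5·y_solder = 48; 3·y_test + 6·y_solder = 60.
This yields shadow prices y_test = 4, y_solder = 8.
Shadow price of solder = 8.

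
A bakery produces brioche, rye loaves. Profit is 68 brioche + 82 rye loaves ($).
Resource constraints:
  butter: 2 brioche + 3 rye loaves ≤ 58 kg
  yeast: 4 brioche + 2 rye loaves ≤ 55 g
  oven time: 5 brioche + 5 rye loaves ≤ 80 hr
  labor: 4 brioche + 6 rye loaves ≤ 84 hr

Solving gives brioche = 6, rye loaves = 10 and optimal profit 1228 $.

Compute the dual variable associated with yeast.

0

At the optimum: butter uses 42 of 58 (slack = 16); yeast uses 44 of 55 (slack = 11); oven time uses 80 of 80 (binding); labor uses 84 of 84 (binding).
Since butter, yeast are not tight, their duals are 0.
From A_Bᵀ y = c: 5·y_oven time + 4·y_labor = 68; 5·y_oven time + 6·y_labor = 82.
→ y_oven time = 8 and y_labor = 7.
Shadow price of yeast = 0.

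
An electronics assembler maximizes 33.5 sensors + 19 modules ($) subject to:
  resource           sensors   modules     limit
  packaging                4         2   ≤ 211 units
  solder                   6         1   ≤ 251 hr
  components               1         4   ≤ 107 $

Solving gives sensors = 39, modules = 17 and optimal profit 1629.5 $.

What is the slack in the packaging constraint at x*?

21

packaging used = 4·39 + 2·17 = 190; slack = 211 − 190 = 21.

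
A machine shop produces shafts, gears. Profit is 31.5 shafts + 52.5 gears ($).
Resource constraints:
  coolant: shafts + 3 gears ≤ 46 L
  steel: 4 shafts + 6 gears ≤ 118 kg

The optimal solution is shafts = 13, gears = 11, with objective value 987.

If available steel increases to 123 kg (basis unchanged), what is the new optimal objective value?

Both coolant and steel are binding at x*.
Dual feasibility on the basic columns requires 1·y_coolant + 4·y_steel = 31.5, 3·y_coolant + 6·y_steel = 52.5.
This yields shadow prices y_coolant = 3.5, y_steel = 7.
Δz = y_steel·Δb = 7 × (5) = 35, so new z* = 987 + 35 = 1022.

1022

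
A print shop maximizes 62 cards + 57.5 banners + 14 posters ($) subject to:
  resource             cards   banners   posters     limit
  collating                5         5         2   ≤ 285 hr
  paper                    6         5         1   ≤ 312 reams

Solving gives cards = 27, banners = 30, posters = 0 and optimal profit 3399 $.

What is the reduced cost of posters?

-4.5

Check each constraint at x*: collating 285/285 (tight); paper 312/312 (tight).
The binding rows give the dual system: 5·y_collating + 6·y_paper = 62 and 5·y_collating + 5·y_paper = 57.5.
Solving: y_collating = 7, y_paper = 4.5.
Reduced cost of posters: c₃ − yᵀa₃ = 14 − (7·2 + 4.5·1) = 14 − 18.5 = -4.5.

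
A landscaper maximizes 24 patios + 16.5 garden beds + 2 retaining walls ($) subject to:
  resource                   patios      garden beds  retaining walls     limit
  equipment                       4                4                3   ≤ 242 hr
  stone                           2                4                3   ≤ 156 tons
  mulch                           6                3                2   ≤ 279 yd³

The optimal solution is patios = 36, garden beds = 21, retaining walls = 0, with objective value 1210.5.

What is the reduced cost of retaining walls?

Binding: stone and mulch. Non-binding: equipment (14 unused).
Slack constraints have shadow price 0 (complementary slackness).
Dual feasibility on the basic columns requires 2·y_stone + 6·y_mulch = 24, 4·y_stone + 3·y_mulch = 16.5.
→ y_stone = 1.5 and y_mulch = 3.5.
Reduced cost of retaining walls: c₃ − yᵀa₃ = 2 − (1.5·3 + 3.5·2) = 2 − 11.5 = -9.5.

-9.5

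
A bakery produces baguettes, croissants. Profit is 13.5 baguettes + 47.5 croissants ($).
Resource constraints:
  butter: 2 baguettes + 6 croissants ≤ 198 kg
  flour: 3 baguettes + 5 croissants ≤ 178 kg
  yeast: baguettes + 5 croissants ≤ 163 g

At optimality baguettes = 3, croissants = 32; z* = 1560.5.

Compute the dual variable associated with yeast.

Binding: butter and yeast. Non-binding: flour (9 unused).
By complementary slackness, y = 0 for the non-binding constraint.
Dual feasibility on the basic columns requires 2·y_butter + 1·y_yeast = 13.5, 6·y_butter + 5·y_yeast = 47.5.
Solving: y_butter = 5, y_yeast = 3.5.
Shadow price of yeast = 3.5.

3.5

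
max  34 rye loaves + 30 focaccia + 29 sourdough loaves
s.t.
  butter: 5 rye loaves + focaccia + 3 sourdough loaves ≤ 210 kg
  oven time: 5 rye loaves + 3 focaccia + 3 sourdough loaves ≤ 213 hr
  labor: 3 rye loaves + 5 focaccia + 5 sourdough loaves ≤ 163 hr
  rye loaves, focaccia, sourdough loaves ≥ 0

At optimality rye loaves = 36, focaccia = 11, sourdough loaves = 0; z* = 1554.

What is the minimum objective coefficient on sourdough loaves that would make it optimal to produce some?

Binding: oven time and labor. Non-binding: butter (19 unused).
Slack constraints have shadow price 0 (complementary slackness).
The binding rows give the dual system: 5·y_oven time + 3·y_labor = 34 and 3·y_oven time + 5·y_labor = 30.
This yields shadow prices y_oven time = 5, y_labor = 3.
sourdough loaves enters the basis when its profit ≥ yᵀa₃ = 5·3 + 3·5 = 30.

30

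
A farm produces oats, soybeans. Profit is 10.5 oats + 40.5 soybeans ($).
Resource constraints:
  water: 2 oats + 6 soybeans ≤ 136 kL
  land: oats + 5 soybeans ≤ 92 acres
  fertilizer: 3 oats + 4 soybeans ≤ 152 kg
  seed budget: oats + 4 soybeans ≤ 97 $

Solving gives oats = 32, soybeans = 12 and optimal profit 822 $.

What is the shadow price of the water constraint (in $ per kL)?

Check each constraint at x*: water 136/136 (tight); land 92/92 (tight); fertilizer 144/152 (slack 8); seed budget 80/97 (slack 17).
Slack constraints have shadow price 0 (complementary slackness).
Dual feasibility on the basic columns requires 2·y_water + 1·y_land = 10.5, 6·y_water + 5·y_land = 40.5.
→ y_water = 3 and y_land = 4.5.
Shadow price of water = 3.

3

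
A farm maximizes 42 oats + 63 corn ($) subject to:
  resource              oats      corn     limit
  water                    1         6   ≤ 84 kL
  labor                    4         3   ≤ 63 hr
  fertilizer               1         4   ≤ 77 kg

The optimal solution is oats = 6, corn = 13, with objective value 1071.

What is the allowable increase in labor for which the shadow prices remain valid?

199.5

Binding constraints: water, labor. The basis is B = [[1,6],[4,3]] with det -21.
Per unit increase in labor, x* moves by d = (0.2857, -0.0476).
The basis stays optimal until fertilizer becomes binding; allowable increase = 199.5 hr.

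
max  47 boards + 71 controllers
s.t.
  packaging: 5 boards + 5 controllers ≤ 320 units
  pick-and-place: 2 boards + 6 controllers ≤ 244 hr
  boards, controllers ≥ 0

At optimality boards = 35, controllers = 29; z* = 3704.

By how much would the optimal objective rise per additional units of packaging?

7

Check each constraint at x*: packaging 320/320 (tight); pick-and-place 244/244 (tight).
Dual feasibility on the basic columns requires 5·y_packaging + 2·y_pick-and-place = 47, 5·y_packaging + 6·y_pick-and-place = 71.
This yields shadow prices y_packaging = 7, y_pick-and-place = 6.
Shadow price of packaging = 7.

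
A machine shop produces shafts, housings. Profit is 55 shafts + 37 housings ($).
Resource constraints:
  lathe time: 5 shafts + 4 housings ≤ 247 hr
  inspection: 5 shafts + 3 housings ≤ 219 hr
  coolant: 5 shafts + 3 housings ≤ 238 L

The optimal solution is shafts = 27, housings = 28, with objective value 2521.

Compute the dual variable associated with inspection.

Binding: lathe time and inspection. Non-binding: coolant (19 unused).
Slack constraints have shadow price 0 (complementary slackness).
The binding rows give the dual system: 5·y_lathe time + 5·y_inspection = 55 and 4·y_lathe time + 3·y_inspection = 37.
Solving: y_lathe time = 4, y_inspection = 7.
Shadow price of inspection = 7.

7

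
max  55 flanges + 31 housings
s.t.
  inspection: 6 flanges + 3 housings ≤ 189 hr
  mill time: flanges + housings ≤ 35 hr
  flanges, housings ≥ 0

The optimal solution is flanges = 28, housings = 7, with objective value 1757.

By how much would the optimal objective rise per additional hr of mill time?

7

At the optimum: inspection uses 189 of 189 (binding); mill time uses 35 of 35 (binding).
From A_Bᵀ y = c: 6·y_inspection + 1·y_mill time = 55; 3·y_inspection + 1·y_mill time = 31.
Solving: y_inspection = 8, y_mill time = 7.
Shadow price of mill time = 7.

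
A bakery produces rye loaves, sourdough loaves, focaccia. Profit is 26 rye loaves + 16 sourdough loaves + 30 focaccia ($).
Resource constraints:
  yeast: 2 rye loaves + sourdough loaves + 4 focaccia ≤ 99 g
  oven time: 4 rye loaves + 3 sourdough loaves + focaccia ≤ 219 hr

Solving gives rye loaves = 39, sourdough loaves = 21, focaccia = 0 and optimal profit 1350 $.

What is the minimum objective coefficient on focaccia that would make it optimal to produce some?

31

Both yeast and oven time are binding at x*.
The binding rows give the dual system: 2·y_yeast + 4·y_oven time = 26 and 1·y_yeast + 3·y_oven time = 16.
This yields shadow prices y_yeast = 7, y_oven time = 3.
focaccia enters the basis when its profit ≥ yᵀa₃ = 7·4 + 3·1 = 31.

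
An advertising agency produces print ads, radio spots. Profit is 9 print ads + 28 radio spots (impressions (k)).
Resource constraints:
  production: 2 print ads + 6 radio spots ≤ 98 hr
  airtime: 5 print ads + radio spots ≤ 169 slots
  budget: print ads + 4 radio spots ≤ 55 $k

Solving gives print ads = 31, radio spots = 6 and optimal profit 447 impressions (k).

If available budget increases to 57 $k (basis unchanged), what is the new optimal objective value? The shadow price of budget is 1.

449

Δb = 2, so new z* = 447 + (1)·(2) = 447 + 2 = 449.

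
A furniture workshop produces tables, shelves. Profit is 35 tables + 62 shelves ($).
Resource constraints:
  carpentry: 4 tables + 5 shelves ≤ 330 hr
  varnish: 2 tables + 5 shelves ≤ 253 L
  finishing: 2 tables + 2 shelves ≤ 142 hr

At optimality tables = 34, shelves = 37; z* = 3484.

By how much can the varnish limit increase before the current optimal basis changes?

Binding constraints: varnish, finishing. The basis is B = [[2,5],[2,2]] with det -6.
Per unit increase in varnish, x* moves by d = (-0.3333, 0.3333).
The basis stays optimal until carpentry becomes binding; allowable increase = 27 L.

27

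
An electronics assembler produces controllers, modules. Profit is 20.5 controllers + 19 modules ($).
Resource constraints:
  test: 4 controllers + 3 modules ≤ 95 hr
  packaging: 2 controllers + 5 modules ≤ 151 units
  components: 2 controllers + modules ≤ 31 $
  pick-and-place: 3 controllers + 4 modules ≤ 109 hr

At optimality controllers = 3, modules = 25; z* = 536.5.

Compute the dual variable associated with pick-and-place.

At the optimum: test uses 87 of 95 (slack = 8); packaging uses 131 of 151 (slack = 20); components uses 31 of 31 (binding); pick-and-place uses 109 of 109 (binding).
By complementary slackness, y = 0 for the non-binding constraints.
From A_Bᵀ y = c: 2·y_components + 3·y_pick-and-place = 20.5; 1·y_components + 4·y_pick-and-place = 19.
→ y_components = 5 and y_pick-and-place = 3.5.
Shadow price of pick-and-place = 3.5.

3.5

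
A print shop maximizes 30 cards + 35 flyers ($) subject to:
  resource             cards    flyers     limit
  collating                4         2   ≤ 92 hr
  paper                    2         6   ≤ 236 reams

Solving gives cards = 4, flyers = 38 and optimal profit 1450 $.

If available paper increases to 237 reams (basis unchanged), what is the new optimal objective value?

At the optimum: collating uses 92 of 92 (binding); paper uses 236 of 236 (binding).
From A_Bᵀ y = c: 4·y_collating + 2·y_paper = 30; 2·y_collating + 6·y_paper = 35.
Solving: y_collating = 5.5, y_paper = 4.
Δz = y_paper·Δb = 4 × (1) = 4, so new z* = 1450 + 4 = 1454.

1454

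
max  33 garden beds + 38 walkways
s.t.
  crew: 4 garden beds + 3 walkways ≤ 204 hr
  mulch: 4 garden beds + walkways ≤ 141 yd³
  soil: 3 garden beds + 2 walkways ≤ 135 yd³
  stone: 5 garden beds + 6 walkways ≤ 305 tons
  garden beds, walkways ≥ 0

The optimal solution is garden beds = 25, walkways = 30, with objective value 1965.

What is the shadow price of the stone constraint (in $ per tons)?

At the optimum: crew uses 190 of 204 (slack = 14); mulch uses 130 of 141 (slack = 11); soil uses 135 of 135 (binding); stone uses 305 of 305 (binding).
By complementary slackness, y = 0 for the non-binding constraints.
The binding rows give the dual system: 3·y_soil + 5·y_stone = 33 and 2·y_soil + 6·y_stone = 38.
→ y_soil = 1 and y_stone = 6.
Shadow price of stone = 6.

6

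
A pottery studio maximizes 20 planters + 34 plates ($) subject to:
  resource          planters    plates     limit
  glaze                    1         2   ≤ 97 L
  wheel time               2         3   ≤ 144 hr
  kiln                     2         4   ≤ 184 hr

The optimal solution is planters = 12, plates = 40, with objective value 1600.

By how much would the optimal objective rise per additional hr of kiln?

At the optimum: glaze uses 92 of 97 (slack = 5); wheel time uses 144 of 144 (binding); kiln uses 184 of 184 (binding).
By complementary slackness, y = 0 for the non-binding constraint.
Dual feasibility on the basic columns requires 2·y_wheel time + 2·y_kiln = 20, 3·y_wheel time + 4·y_kiln = 34.
Solving: y_wheel time = 6, y_kiln = 4.
Shadow price of kiln = 4.

4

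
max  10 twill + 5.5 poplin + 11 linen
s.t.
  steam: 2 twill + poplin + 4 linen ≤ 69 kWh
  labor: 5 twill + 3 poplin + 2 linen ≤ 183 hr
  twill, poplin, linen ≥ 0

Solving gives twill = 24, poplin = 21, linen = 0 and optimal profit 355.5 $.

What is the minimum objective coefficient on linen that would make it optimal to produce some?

12

Both steam and labor are binding at x*.
Dual feasibility on the basic columns requires 2·y_steam + 5·y_labor = 10, 1·y_steam + 3·y_labor = 5.5.
Solving: y_steam = 2.5, y_labor = 1.
linen enters the basis when its profit ≥ yᵀa₃ = 2.5·4 + 1·2 = 12.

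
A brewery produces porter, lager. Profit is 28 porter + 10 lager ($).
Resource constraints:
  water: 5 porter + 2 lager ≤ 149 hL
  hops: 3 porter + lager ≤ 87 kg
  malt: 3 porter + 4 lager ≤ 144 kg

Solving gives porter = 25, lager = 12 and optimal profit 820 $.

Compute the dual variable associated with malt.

At the optimum: water uses 149 of 149 (binding); hops uses 87 of 87 (binding); malt uses 123 of 144 (slack = 21).
Slack constraints have shadow price 0 (complementary slackness).
The binding rows give the dual system: 5·y_water + 3·y_hops = 28 and 2·y_water + 1·y_hops = 10.
This yields shadow prices y_water = 2, y_hops = 6.
Shadow price of malt = 0.

0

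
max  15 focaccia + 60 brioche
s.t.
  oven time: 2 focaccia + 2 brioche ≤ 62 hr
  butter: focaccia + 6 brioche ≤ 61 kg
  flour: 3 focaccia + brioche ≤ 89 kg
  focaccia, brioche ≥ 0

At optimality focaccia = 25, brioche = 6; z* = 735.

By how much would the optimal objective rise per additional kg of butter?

Binding: oven time and butter. Non-binding: flour (8 unused).
By complementary slackness, y = 0 for the non-binding constraint.
Dual feasibility on the basic columns requires 2·y_oven time + 1·y_butter = 15, 2·y_oven time + 6·y_butter = 60.
Solving: y_oven time = 3, y_butter = 9.
Shadow price of butter = 9.

9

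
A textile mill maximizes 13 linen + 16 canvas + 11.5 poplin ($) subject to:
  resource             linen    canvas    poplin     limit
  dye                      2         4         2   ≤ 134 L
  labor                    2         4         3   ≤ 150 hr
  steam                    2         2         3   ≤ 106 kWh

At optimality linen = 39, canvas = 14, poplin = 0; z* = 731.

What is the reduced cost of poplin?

Binding: dye and steam. Non-binding: labor (16 unused).
Since labor is not tight, its dual is 0.
Dual feasibility on the basic columns requires 2·y_dye + 2·y_steam = 13, 4·y_dye + 2·y_steam = 16.
→ y_dye = 1.5 and y_steam = 5.
Reduced cost of poplin: c₃ − yᵀa₃ = 11.5 − (1.5·2 + 5·3) = 11.5 − 18 = -6.5.

-6.5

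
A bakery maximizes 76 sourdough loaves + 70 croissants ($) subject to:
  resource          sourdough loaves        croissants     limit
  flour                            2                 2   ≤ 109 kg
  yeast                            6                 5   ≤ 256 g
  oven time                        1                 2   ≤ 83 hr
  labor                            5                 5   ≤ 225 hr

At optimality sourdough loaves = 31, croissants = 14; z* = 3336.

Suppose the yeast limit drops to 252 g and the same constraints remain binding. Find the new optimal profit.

At the optimum: flour uses 90 of 109 (slack = 19); yeast uses 256 of 256 (binding); oven time uses 59 of 83 (slack = 24); labor uses 225 of 225 (binding).
By complementary slackness, y = 0 for the non-binding constraints.
The binding rows give the dual system: 6·y_yeast + 5·y_labor = 76 and 5·y_yeast + 5·y_labor = 70.
This yields shadow prices y_yeast = 6, y_labor = 8.
Δz = y_yeast·Δb = 6 × (-4) = -24, so new z* = 3336 − 24 = 3312.

3312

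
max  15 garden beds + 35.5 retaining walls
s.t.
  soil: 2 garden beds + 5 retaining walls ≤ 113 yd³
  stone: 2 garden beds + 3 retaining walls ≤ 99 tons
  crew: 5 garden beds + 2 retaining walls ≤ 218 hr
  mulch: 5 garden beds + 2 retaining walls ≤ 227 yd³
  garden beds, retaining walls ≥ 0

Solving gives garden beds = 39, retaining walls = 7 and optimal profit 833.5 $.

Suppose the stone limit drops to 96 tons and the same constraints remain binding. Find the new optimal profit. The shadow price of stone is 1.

830.5

Δb = -3, so new z* = 833.5 + (1)·(-3) = 833.5 − 3 = 830.5.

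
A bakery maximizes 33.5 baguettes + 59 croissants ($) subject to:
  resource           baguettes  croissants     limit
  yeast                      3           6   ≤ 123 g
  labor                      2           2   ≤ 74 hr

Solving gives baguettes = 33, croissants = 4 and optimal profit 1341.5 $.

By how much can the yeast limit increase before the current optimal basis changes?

Binding constraints: yeast, labor. The basis is B = [[3,6],[2,2]] with det -6.
Per unit increase in yeast, x* moves by d = (-0.3333, 0.3333).
The basis stays optimal until baguettes reaches 0; allowable increase = 99 g.

99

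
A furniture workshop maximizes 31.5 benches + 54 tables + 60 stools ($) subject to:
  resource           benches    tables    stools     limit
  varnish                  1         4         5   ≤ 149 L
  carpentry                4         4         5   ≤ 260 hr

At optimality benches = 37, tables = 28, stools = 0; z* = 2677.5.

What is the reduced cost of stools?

At the optimum: varnish uses 149 of 149 (binding); carpentry uses 260 of 260 (binding).
Dual feasibility on the basic columns requires 1·y_varnish + 4·y_carpentry = 31.5, 4·y_varnish + 4·y_carpentry = 54.
This yields shadow prices y_varnish = 7.5, y_carpentry = 6.
Reduced cost of stools: c₃ − yᵀa₃ = 60 − (7.5·5 + 6·5) = 60 − 67.5 = -7.5.

-7.5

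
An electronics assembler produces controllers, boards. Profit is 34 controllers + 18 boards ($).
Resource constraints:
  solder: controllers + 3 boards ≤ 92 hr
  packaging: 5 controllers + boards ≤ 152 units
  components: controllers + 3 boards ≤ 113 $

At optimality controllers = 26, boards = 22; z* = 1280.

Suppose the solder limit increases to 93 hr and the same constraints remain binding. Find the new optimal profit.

Check each constraint at x*: solder 92/92 (tight); packaging 152/152 (tight); components 92/113 (slack 21).
By complementary slackness, y = 0 for the non-binding constraint.
Dual feasibility on the basic columns requires 1·y_solder + 5·y_packaging = 34, 3·y_solder + 1·y_packaging = 18.
Solving: y_solder = 4, y_packaging = 6.
Δz = y_solder·Δb = 4 × (1) = 4, so new z* = 1280 + 4 = 1284.

1284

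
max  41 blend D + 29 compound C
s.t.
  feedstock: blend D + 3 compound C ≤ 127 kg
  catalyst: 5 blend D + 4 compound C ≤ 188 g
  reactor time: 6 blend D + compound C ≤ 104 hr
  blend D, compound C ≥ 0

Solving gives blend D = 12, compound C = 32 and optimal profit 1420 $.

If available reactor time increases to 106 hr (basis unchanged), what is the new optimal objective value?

At the optimum: feedstock uses 108 of 127 (slack = 19); catalyst uses 188 of 188 (binding); reactor time uses 104 of 104 (binding).
Slack constraints have shadow price 0 (complementary slackness).
From A_Bᵀ y = c: 5·y_catalyst + 6·y_reactor time = 41; 4·y_catalyst + 1·y_reactor time = 29.
This yields shadow prices y_catalyst = 7, y_reactor time = 1.
Δz = y_reactor time·Δb = 1 × (2) = 2, so new z* = 1420 + 2 = 1422.

1422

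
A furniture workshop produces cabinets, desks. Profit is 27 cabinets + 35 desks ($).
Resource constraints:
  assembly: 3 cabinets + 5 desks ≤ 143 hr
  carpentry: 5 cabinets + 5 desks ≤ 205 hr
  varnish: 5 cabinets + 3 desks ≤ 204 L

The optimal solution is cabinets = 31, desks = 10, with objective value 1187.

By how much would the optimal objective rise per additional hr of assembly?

4

Check each constraint at x*: assembly 143/143 (tight); carpentry 205/205 (tight); varnish 185/204 (slack 19).
By complementary slackness, y = 0 for the non-binding constraint.
Dual feasibility on the basic columns requires 3·y_assembly + 5·y_carpentry = 27, 5·y_assembly + 5·y_carpentry = 35.
Solving: y_assembly = 4, y_carpentry = 3.
Shadow price of assembly = 4.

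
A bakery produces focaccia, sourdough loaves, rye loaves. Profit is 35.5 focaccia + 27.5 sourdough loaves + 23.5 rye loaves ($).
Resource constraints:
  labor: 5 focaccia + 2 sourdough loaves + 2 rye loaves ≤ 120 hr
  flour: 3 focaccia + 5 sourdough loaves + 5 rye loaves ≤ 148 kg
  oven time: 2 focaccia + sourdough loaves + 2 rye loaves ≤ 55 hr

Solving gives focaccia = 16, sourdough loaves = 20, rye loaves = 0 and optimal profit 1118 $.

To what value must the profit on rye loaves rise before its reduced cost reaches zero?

27.5

Check each constraint at x*: labor 120/120 (tight); flour 148/148 (tight); oven time 52/55 (slack 3).
Slack constraints have shadow price 0 (complementary slackness).
From A_Bᵀ y = c: 5·y_labor + 3·y_flour = 35.5; 2·y_labor + 5·y_flour = 27.5.
This yields shadow prices y_labor = 5, y_flour = 3.5.
rye loaves enters the basis when its profit ≥ yᵀa₃ = 5·2 + 3.5·5 = 27.5.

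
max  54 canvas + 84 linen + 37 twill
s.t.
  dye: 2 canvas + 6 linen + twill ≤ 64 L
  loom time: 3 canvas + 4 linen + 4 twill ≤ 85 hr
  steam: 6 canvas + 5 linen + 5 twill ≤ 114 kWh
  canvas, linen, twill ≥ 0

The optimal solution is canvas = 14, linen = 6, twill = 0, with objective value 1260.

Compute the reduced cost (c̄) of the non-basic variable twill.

At the optimum: dye uses 64 of 64 (binding); loom time uses 66 of 85 (slack = 19); steam uses 114 of 114 (binding).
Since loom time is not tight, its dual is 0.
Dual feasibility on the basic columns requires 2·y_dye + 6·y_steam = 54, 6·y_dye + 5·y_steam = 84.
This yields shadow prices y_dye = 9, y_steam = 6.
Reduced cost of twill: c₃ − yᵀa₃ = 37 − (9·1 + 6·5) = 37 − 39 = -2.

-2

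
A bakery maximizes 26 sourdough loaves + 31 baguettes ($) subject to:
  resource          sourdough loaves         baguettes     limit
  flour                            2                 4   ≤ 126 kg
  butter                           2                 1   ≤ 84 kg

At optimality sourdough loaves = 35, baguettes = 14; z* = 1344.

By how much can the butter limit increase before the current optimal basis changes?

Binding constraints: flour, butter. The basis is B = [[2,4],[2,1]] with det -6.
Per unit increase in butter, x* moves by d = (0.6667, -0.3333).
The basis stays optimal until baguettes reaches 0; allowable increase = 42 kg.

42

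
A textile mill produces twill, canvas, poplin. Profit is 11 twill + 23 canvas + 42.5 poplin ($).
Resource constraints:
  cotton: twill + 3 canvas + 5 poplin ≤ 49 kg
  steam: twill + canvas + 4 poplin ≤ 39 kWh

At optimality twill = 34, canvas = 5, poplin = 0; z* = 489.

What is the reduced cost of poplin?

-7.5

Both cotton and steam are binding at x*.
From A_Bᵀ y = c: 1·y_cotton + 1·y_steam = 11; 3·y_cotton + 1·y_steam = 23.
→ y_cotton = 6 and y_steam = 5.
Reduced cost of poplin: c₃ − yᵀa₃ = 42.5 − (6·5 + 5·4) = 42.5 − 50 = -7.5.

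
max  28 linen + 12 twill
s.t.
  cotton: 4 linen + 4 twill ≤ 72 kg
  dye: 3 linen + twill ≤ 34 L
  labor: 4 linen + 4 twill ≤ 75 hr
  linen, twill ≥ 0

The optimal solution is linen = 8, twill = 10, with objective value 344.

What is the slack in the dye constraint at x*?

0

dye used = 3·8 + 1·10 = 34; slack = 34 − 34 = 0.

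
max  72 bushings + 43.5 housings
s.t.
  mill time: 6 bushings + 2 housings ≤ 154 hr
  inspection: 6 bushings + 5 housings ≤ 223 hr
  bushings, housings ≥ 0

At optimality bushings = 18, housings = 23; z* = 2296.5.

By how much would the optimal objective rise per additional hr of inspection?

6.5

At the optimum: mill time uses 154 of 154 (binding); inspection uses 223 of 223 (binding).
The binding rows give the dual system: 6·y_mill time + 6·y_inspection = 72 and 2·y_mill time + 5·y_inspection = 43.5.
→ y_mill time = 5.5 and y_inspection = 6.5.
Shadow price of inspection = 6.5.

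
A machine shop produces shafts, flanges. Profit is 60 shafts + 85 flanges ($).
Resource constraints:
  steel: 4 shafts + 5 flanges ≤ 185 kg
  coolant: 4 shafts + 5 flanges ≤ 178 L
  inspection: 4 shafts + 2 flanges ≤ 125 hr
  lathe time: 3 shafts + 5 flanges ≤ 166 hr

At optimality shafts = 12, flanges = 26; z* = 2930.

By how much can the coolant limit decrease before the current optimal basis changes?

Binding constraints: coolant, lathe time. The basis is B = [[4,5],[3,5]] with det 5.
Per unit decrease in coolant, x* moves by d = (-1, 0.6).
The basis stays optimal until shafts reaches 0; allowable decrease = 12 L.

12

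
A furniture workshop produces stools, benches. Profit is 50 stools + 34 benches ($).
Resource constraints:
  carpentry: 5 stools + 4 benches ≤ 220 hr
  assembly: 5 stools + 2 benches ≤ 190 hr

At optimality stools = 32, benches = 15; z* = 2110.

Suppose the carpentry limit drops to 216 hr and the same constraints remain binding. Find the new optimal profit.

2082

Both carpentry and assembly are binding at x*.
From A_Bᵀ y = c: 5·y_carpentry + 5·y_assembly = 50; 4·y_carpentry + 2·y_assembly = 34.
This yields shadow prices y_carpentry = 7, y_assembly = 3.
Δz = y_carpentry·Δb = 7 × (-4) = -28, so new z* = 2110 − 28 = 2082.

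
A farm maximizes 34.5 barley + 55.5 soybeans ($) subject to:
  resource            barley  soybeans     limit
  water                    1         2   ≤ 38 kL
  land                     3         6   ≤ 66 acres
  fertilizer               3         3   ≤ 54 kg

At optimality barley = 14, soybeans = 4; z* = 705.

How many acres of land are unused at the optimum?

land used = 3·14 + 6·4 = 66; slack = 66 − 66 = 0.

0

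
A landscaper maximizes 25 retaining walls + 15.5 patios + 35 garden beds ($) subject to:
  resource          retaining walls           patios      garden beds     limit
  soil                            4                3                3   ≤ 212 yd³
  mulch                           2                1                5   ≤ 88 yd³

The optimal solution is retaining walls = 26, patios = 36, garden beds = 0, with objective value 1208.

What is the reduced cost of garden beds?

Check each constraint at x*: soil 212/212 (tight); mulch 88/88 (tight).
From A_Bᵀ y = c: 4·y_soil + 2·y_mulch = 25; 3·y_soil + 1·y_mulch = 15.5.
Solving: y_soil = 3, y_mulch = 6.5.
Reduced cost of garden beds: c₃ − yᵀa₃ = 35 − (3·3 + 6.5·5) = 35 − 41.5 = -6.5.

-6.5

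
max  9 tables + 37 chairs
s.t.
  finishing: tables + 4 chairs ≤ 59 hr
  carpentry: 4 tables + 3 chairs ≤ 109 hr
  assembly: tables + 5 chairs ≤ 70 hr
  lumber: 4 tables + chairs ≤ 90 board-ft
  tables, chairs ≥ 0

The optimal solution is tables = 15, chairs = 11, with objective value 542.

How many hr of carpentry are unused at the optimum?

16

carpentry used = 4·15 + 3·11 = 93; slack = 109 − 93 = 16.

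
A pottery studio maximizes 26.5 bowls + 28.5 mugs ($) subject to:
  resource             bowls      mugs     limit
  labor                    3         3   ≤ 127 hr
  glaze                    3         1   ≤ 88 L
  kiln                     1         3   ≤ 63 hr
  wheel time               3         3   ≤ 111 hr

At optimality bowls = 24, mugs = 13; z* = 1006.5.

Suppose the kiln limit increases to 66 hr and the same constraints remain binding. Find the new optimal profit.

At the optimum: labor uses 111 of 127 (slack = 16); glaze uses 85 of 88 (slack = 3); kiln uses 63 of 63 (binding); wheel time uses 111 of 111 (binding).
By complementary slackness, y = 0 for the non-binding constraints.
Dual feasibility on the basic columns requires 1·y_kiln + 3·y_wheel time = 26.5, 3·y_kiln + 3·y_wheel time = 28.5.
Solving: y_kiln = 1, y_wheel time = 8.5.
Δz = y_kiln·Δb = 1 × (3) = 3, so new z* = 1006.5 + 3 = 1009.5.

1009.5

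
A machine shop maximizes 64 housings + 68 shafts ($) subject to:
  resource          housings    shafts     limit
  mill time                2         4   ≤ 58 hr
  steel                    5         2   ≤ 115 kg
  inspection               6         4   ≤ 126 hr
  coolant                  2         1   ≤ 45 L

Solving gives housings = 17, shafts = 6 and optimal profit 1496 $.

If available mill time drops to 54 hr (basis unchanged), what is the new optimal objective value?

Binding: mill time and inspection. Non-binding: steel (18 unused), coolant (5 unused).
Since steel, coolant are not tight, their duals are 0.
The binding rows give the dual system: 2·y_mill time + 6·y_inspection = 64 and 4·y_mill time + 4·y_inspection = 68.
Solving: y_mill time = 9.5, y_inspection = 7.5.
Δz = y_mill time·Δb = 9.5 × (-4) = -38, so new z* = 1496 − 38 = 1458.

1458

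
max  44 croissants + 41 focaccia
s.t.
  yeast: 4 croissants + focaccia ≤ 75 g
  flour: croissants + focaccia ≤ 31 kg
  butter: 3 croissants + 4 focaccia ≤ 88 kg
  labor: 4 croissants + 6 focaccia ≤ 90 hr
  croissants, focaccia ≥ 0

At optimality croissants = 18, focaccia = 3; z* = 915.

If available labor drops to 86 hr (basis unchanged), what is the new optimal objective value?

891

Binding: yeast and labor. Non-binding: flour (10 unused), butter (22 unused).
Slack constraints have shadow price 0 (complementary slackness).
Dual feasibility on the basic columns requires 4·y_yeast + 4·y_labor = 44, 1·y_yeast + 6·y_labor = 41.
This yields shadow prices y_yeast = 5, y_labor = 6.
Δz = y_labor·Δb = 6 × (-4) = -24, so new z* = 915 − 24 = 891.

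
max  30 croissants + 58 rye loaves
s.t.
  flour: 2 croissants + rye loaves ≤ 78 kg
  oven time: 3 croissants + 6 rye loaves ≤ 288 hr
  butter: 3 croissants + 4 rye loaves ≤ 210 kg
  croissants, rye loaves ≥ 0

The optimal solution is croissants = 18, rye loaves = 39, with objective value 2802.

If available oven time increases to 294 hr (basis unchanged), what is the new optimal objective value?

Binding: oven time and butter. Non-binding: flour (3 unused).
Slack constraints have shadow price 0 (complementary slackness).
From A_Bᵀ y = c: 3·y_oven time + 3·y_butter = 30; 6·y_oven time + 4·y_butter = 58.
This yields shadow prices y_oven time = 9, y_butter = 1.
Δz = y_oven time·Δb = 9 × (6) = 54, so new z* = 2802 + 54 = 2856.

2856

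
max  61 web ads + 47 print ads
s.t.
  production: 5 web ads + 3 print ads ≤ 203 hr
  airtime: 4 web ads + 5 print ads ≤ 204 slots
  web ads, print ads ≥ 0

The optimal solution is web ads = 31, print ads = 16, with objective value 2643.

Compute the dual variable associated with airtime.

4

Check each constraint at x*: production 203/203 (tight); airtime 204/204 (tight).
The binding rows give the dual system: 5·y_production + 4·y_airtime = 61 and 3·y_production + 5·y_airtime = 47.
Solving: y_production = 9, y_airtime = 4.
Shadow price of airtime = 4.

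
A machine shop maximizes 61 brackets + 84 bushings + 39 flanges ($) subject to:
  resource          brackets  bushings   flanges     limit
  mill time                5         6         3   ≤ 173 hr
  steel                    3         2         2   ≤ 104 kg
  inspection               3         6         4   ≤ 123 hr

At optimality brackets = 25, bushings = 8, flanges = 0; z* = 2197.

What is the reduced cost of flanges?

Check each constraint at x*: mill time 173/173 (tight); steel 91/104 (slack 13); inspection 123/123 (tight).
Slack constraints have shadow price 0 (complementary slackness).
Dual feasibility on the basic columns requires 5·y_mill time + 3·y_inspection = 61, 6·y_mill time + 6·y_inspection = 84.
Solving: y_mill time = 9.5, y_inspection = 4.5.
Reduced cost of flanges: c₃ − yᵀa₃ = 39 − (9.5·3 + 4.5·4) = 39 − 46.5 = -7.5.

-7.5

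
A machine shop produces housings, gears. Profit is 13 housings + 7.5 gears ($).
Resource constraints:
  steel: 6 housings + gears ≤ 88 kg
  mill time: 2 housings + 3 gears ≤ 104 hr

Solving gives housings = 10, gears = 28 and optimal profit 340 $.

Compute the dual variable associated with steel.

1.5

At the optimum: steel uses 88 of 88 (binding); mill time uses 104 of 104 (binding).
The binding rows give the dual system: 6·y_steel + 2·y_mill time = 13 and 1·y_steel + 3·y_mill time = 7.5.
This yields shadow prices y_steel = 1.5, y_mill time = 2.
Shadow price of steel = 1.5.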